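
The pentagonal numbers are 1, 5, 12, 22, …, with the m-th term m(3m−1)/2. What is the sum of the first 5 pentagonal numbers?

Σ i(3i−1)/2 = (3Σi² − Σi) / 2 over i = 1..5.
Σi = 15 and Σi² = 55.
(3·55 − 1·15) / 2 = 150/2 = 75.

75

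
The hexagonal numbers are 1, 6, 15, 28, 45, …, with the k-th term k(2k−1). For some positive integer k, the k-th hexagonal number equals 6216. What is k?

56

Set n(2n−1) = 6216, giving 2n² − n − 6216 = 0.
The discriminant is 1 + 8·6216 = 49729, and √49729 = 223.
So n = (1 + 223) / 4 = 224/4 = 56.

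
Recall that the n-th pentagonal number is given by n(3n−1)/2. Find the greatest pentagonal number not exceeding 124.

117

Solve n(3n−1)/2 ≤ 124 for integer n.
n = 9 gives 117 ≤ 124, while n = 10 gives 145 > 124; so the answer is 117.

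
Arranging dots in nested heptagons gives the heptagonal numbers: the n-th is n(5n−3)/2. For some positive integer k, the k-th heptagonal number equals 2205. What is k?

30

Set n(5n−3)/2 = 2205, giving 5n² − 3n − 4410 = 0.
The discriminant is 9 + 40·2205 = 88209, and √88209 = 297.
So n = (3 + 297) / 10 = 300/10 = 30.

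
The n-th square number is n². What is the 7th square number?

The 7th square number is n² with n = 7.
7² = 49.

49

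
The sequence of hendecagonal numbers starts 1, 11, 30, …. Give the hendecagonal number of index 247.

247·(9·247 − 7)/2 = 247·2216/2 = 247·1108 = 273676.

273676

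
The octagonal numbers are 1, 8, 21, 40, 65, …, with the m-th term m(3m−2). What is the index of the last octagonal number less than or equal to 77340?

160

Solve n(3n−2) ≤ 77340 for integer n.
n = 160 gives 76480 ≤ 77340, while n = 161 gives 77441 > 77340; so the answer is index 160.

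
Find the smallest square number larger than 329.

361

Solve n² > 329 for integer n.
The largest n with value ≤ 329 is 18 (since 324 ≤ 329 < 361), so the first above is n = 19, value 361.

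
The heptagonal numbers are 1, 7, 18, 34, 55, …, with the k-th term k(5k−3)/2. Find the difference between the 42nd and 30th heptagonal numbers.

42·(5·42 − 3)/2 = 4347 and 30·(5·30 − 3)/2 = 2205.
Difference: 4347 − 2205 = 2142.

2142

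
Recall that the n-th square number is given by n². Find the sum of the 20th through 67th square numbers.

Σ_{i=20}^{67} i² = 102510 − 2470 = 100040.

100040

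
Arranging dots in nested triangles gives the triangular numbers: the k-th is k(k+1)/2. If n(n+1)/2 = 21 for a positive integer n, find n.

6

Set n(n+1)/2 = 21, giving n² + n − 42 = 0.
So n = (-1 + 13) / 2 = 12/2 = 6.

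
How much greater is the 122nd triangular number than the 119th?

122·123/2 = 7503 and 119·120/2 = 7140.
Difference: 7503 − 7140 = 363.

363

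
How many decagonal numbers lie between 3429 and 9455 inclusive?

The n-th decagonal number is n(4n−3).
Smallest index with value ≥ 3429: n = 30 (giving 3510).
Largest index with value ≤ 9455: n = 48 (giving 9072).
Indices 30 through 48: 19 terms.

19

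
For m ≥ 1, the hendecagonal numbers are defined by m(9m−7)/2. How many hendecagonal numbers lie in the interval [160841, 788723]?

230

The n-th hendecagonal number is n(9n−7)/2.
Smallest index with value ≥ 160841: n = 190 (giving 161785).
Largest index with value ≤ 788723: n = 419 (giving 788558).
Indices 190 through 419: 230 terms.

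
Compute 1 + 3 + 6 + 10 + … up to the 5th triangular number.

35

Σ i(i+1)/2 = (Σi² + Σi) / 2 over i = 1..5.
Σi = 15 and Σi² = 55.
(1·55 + 1·15) / 2 = 70/2 = 35.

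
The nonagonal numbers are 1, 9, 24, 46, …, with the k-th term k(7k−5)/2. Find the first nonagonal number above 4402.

Solve n(7n−5)/2 > 4402 for integer n.
The largest n with value ≤ 4402 is 35 (since 4200 ≤ 4402 < 4446), so the first above is n = 36, value 4446.

4446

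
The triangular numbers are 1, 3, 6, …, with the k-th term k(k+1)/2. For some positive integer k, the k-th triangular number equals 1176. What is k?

Set n(n+1)/2 = 1176, giving n² + n − 2352 = 0.
So n = (-1 + 97) / 2 = 96/2 = 48.

48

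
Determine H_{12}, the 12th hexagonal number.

12·(2·12 − 1) = 12·23 = 276.

276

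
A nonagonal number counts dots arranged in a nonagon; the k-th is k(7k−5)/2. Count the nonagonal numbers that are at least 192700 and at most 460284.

129

The n-th nonagonal number is n(7n−5)/2.
Smallest index with value ≥ 192700: n = 235 (giving 192700).
Largest index with value ≤ 460284: n = 363 (giving 460284).
Indices 235 through 363: 129 terms.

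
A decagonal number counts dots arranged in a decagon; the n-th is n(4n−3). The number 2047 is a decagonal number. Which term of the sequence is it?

Set n(4n−3) = 2047, giving 4n² − 3n − 2047 = 0.
The discriminant is 9 + 16·2047 = 32761, and √32761 = 181.
So n = (3 + 181) / 8 = 184/8 = 23.
Check: 23·(4·23 − 3) = 2047. ✓

23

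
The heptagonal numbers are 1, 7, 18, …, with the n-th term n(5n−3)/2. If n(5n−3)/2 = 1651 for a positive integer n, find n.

26

Set n(5n−3)/2 = 1651, giving 5n² − 3n − 3302 = 0.
So n = (3 + 257) / 10 = 260/10 = 26.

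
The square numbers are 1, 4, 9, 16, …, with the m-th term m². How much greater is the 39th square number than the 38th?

n² − (n−1)² = 2n − 1, so 39² − 38² = 2·39 − 1 = 77.

77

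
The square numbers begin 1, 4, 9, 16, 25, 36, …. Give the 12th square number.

144

The 12th square number is n² with n = 12.
12² = 144.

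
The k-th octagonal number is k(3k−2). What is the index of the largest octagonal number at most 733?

15

Solve n(3n−2) ≤ 733 for integer n.
n = 15 gives 645 ≤ 733, while n = 16 gives 736 > 733; so the answer is index 15.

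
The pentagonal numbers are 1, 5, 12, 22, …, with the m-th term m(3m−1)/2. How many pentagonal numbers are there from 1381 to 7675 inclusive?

The n-th pentagonal number is n(3n−1)/2.
Smallest index with value ≥ 1381: n = 31 (giving 1426).
Largest index with value ≤ 7675: n = 71 (giving 7526).
Indices 31 through 71: 41 terms.

41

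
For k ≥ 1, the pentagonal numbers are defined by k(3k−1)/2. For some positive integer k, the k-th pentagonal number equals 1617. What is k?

33

Set n(3n−1)/2 = 1617, giving 3n² − n − 3234 = 0.
So n = (1 + 197) / 6 = 198/6 = 33.
Check: 33·(3·33 − 1)/2 = 1617. ✓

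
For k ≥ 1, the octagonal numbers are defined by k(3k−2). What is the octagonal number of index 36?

3816

The 36th octagonal number is n(3n−2) with n = 36.
36·(3·36 − 2) = 36·106 = 3816.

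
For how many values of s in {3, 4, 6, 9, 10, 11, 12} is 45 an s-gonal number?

2

s = 3: P(3, 9) = 45. ✓
s = 4: P(4, 6) = 36 and P(4, 7) = 49; 45 is not s-gonal.
s = 6: P(6, 5) = 45. ✓
s = 9: P(9, 3) = 24 and P(9, 4) = 46; 45 is not s-gonal.
s = 10: P(10, 3) = 27 and P(10, 4) = 52; 45 is not s-gonal.
s = 11: P(11, 3) = 30 and P(11, 4) = 58; 45 is not s-gonal.
s = 12: P(12, 3) = 33 and P(12, 4) = 64; 45 is not s-gonal.
Hits: s ∈ {3, 6} → 2.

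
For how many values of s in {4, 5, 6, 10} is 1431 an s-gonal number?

1

s = 4: P(4, 37) = 1369 and P(4, 38) = 1444; 1431 is not s-gonal.
s = 5: P(5, 31) = 1426 and P(5, 32) = 1520; 1431 is not s-gonal.
s = 6: P(6, 27) = 1431. ✓
s = 10: P(10, 19) = 1387 and P(10, 20) = 1540; 1431 is not s-gonal.
Hits: s ∈ {6} → 1.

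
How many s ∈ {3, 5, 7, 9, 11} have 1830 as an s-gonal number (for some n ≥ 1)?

1

s = 3: P(3, 60) = 1830. ✓
s = 5: P(5, 35) = 1820 and P(5, 36) = 1926; 1830 is not s-gonal.
s = 7: P(7, 27) = 1782 and P(7, 28) = 1918; 1830 is not s-gonal.
s = 9: P(9, 23) = 1794 and P(9, 24) = 1956; 1830 is not s-gonal.
s = 11: P(11, 20) = 1730 and P(11, 21) = 1911; 1830 is not s-gonal.
Hits: s ∈ {3} → 1.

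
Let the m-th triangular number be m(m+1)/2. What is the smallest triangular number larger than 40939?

41041

Solve n(n+1)/2 > 40939 for integer n.
The largest n with value ≤ 40939 is 285 (since 40755 ≤ 40939 < 41041), so the first above is n = 286, value 41041.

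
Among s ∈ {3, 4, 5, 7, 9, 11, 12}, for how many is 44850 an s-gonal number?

s = 3: P(3, 299) = 44850. ✓
s = 4: P(4, 211) = 44521 and P(4, 212) = 44944; 44850 is not s-gonal.
s = 5: P(5, 173) = 44807 and P(5, 174) = 45327; 44850 is not s-gonal.
s = 7: P(7, 134) = 44689 and P(7, 135) = 45360; 44850 is not s-gonal.
s = 9: P(9, 113) = 44409 and P(9, 114) = 45201; 44850 is not s-gonal.
s = 11: P(11, 100) = 44650 and P(11, 101) = 45551; 44850 is not s-gonal.
s = 12: P(12, 95) = 44745 and P(12, 96) = 45696; 44850 is not s-gonal.
Hits: s ∈ {3} → 1.

1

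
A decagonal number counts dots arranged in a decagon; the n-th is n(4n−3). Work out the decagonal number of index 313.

The 313th decagonal number is n(4n−3) with n = 313.
313·(4·313 − 3) = 313·1249 = 390937.

390937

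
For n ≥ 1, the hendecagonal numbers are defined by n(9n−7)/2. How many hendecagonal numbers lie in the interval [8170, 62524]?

76

The n-th hendecagonal number is n(9n−7)/2.
Smallest index with value ≥ 8170: n = 43 (giving 8170).
Largest index with value ≤ 62524: n = 118 (giving 62245).
Indices 43 through 118: 76 terms.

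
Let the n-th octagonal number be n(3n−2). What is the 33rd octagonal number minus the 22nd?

33·(3·33 − 2) = 3201 and 22·(3·22 − 2) = 1408.
Difference: 3201 − 1408 = 1793.

1793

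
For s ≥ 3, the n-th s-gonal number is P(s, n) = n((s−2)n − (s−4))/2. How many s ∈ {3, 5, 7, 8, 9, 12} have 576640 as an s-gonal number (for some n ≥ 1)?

1

s = 3: P(3, 1073) = 576201 and P(3, 1074) = 577275; 576640 is not s-gonal.
s = 5: P(5, 620) = 576290 and P(5, 621) = 578151; 576640 is not s-gonal.
s = 7: P(7, 480) = 575280 and P(7, 481) = 577681; 576640 is not s-gonal.
s = 8: P(8, 438) = 574656 and P(8, 439) = 577285; 576640 is not s-gonal.
s = 9: P(9, 406) = 575911 and P(9, 407) = 578754; 576640 is not s-gonal.
s = 12: P(12, 340) = 576640. ✓
Hits: s ∈ {12} → 1.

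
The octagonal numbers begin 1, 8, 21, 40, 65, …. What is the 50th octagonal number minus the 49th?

Consecutive octagonal numbers differ by 6n − 5: here 6·50 − 5 = 295.

295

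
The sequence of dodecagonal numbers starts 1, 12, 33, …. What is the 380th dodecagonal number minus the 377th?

11343

380·(5·380 − 4) = 720480 and 377·(5·377 − 4) = 709137.
Difference: 720480 − 709137 = 11343.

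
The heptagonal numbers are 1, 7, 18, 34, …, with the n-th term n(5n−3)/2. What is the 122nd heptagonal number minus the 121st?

606

Consecutive heptagonal numbers differ by 5n − 4: here 5·122 − 4 = 606.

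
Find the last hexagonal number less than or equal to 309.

Solve n(2n−1) ≤ 309 for integer n.
n = 12 gives 276 ≤ 309, while n = 13 gives 325 > 309; so the answer is 276.

276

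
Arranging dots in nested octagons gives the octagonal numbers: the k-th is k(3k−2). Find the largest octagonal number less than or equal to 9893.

Solve n(3n−2) ≤ 9893 for integer n.
n = 57 gives 9633 ≤ 9893, while n = 58 gives 9976 > 9893; so the answer is 9633.

9633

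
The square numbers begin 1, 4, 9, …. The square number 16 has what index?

4

We need n² = 16, so n = √16 = 4.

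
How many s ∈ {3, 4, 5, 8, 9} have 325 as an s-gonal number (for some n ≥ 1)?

s = 3: P(3, 25) = 325. ✓
s = 4: P(4, 18) = 324 and P(4, 19) = 361; 325 is not s-gonal.
s = 5: P(5, 14) = 287 and P(5, 15) = 330; 325 is not s-gonal.
s = 8: P(8, 10) = 280 and P(8, 11) = 341; 325 is not s-gonal.
s = 9: P(9, 10) = 325. ✓
Hits: s ∈ {3, 9} → 2.

2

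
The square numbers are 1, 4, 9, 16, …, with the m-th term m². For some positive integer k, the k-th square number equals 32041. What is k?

179

We need n² = 32041, so n = √32041 = 179.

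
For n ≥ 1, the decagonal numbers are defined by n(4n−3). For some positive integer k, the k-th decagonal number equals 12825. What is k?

57

Set n(4n−3) = 12825, giving 4n² − 3n − 12825 = 0.
The discriminant is 9 + 16·12825 = 205209, and √205209 = 453.
So n = (3 + 453) / 8 = 456/8 = 57.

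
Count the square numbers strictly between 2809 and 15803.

The n-th square number is n².
Smallest index with value > 2809: n = 54 (giving 2916).
Largest index with value < 15803: n = 125 (giving 15625).
Indices 54 through 125: 72 terms.

72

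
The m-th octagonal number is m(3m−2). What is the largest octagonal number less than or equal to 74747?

Solve n(3n−2) ≤ 74747 for integer n.
n = 158 gives 74576 ≤ 74747, while n = 159 gives 75525 > 74747; so the answer is 74576.

74576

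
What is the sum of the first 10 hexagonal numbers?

Σ i(2i−1) = 2Σi² − Σi over i = 1..10.
Σi = 55 and Σi² = 385.
2·385 − 1·55 = 715.

715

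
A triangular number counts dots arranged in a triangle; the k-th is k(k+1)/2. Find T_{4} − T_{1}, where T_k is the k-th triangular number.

4·5/2 = 10 and 1·2/2 = 1.
Difference: 10 − 1 = 9.

9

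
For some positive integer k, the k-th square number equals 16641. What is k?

129

We need n² = 16641, so n = √16641 = 129.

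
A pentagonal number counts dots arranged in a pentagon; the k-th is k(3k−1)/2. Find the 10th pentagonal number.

145

The 10th pentagonal number is n(3n−1)/2 with n = 10.
10·(3·10 − 1)/2 = 10·29/2 = 145.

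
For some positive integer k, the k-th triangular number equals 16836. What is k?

Set n(n+1)/2 = 16836, giving n² + n − 33672 = 0.
The discriminant is 1 + 8·16836 = 134689, and √134689 = 367.
So n = (-1 + 367) / 2 = 366/2 = 183.
Check: 183·184/2 = 16836. ✓

183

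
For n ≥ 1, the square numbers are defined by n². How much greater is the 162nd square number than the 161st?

323

n² − (n−1)² = 2n − 1, so 162² − 161² = 2·162 − 1 = 323.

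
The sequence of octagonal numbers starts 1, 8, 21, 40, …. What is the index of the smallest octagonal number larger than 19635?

Solve n(3n−2) > 19635 for integer n.
The largest n with value ≤ 19635 is 81 (since 19521 ≤ 19635 < 20008), so the first above is n = 82, value 20008.

82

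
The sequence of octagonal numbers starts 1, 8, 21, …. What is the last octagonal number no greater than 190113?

Solve n(3n−2) ≤ 190113 for integer n.
n = 252 gives 190008 ≤ 190113, while n = 253 gives 191521 > 190113; so the answer is 190008.

190008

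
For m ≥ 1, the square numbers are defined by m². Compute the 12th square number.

The 12th square number is n² with n = 12.
12² = 144.

144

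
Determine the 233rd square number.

54289

The 233rd square number is n² with n = 233.
233² = 54289.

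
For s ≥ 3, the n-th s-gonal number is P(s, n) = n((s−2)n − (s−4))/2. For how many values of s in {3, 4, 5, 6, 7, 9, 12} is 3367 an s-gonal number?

1

s = 3: P(3, 81) = 3321 and P(3, 82) = 3403; 3367 is not s-gonal.
s = 4: P(4, 58) = 3364 and P(4, 59) = 3481; 3367 is not s-gonal.
s = 5: P(5, 47) = 3290 and P(5, 48) = 3432; 3367 is not s-gonal.
s = 6: P(6, 41) = 3321 and P(6, 42) = 3486; 3367 is not s-gonal.
s = 7: P(7, 37) = 3367. ✓
s = 9: P(9, 31) = 3286 and P(9, 32) = 3504; 3367 is not s-gonal.
s = 12: P(12, 26) = 3276 and P(12, 27) = 3537; 3367 is not s-gonal.
Hits: s ∈ {7} → 1.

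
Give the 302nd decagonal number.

363910

The 302nd decagonal number is n(4n−3) with n = 302.
302·(4·302 − 3) = 302·1205 = 363910.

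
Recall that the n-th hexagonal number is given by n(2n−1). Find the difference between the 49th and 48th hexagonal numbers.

Consecutive hexagonal numbers differ by 4n − 3: here 4·49 − 3 = 193.

193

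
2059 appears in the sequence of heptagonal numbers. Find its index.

29

Set n(5n−3)/2 = 2059, giving 5n² − 3n − 4118 = 0.
The discriminant is 9 + 40·2059 = 82369, and √82369 = 287.
So n = (3 + 287) / 10 = 290/10 = 29.
Check: 29·(5·29 − 3)/2 = 2059. ✓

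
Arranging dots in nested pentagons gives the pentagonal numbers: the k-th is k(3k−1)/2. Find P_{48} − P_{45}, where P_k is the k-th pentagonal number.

48·(3·48 − 1)/2 = 3432 and 45·(3·45 − 1)/2 = 3015.
Difference: 3432 − 3015 = 417.

417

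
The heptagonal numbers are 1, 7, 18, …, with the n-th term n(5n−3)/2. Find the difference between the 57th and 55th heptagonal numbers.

557

57·(5·57 − 3)/2 = 8037 and 55·(5·55 − 3)/2 = 7480.
Difference: 8037 − 7480 = 557.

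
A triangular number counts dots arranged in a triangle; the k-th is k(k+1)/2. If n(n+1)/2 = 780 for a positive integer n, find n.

Set n(n+1)/2 = 780, giving n² + n − 1560 = 0.
The discriminant is 1 + 8·780 = 6241, and √6241 = 79.
So n = (-1 + 79) / 2 = 78/2 = 39.

39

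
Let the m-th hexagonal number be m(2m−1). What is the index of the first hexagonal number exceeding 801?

21

Solve n(2n−1) > 801 for integer n.
The largest n with value ≤ 801 is 20 (since 780 ≤ 801 < 861), so the first above is n = 21, value 861.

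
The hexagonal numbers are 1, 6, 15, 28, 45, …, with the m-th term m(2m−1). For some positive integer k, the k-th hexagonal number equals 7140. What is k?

Set n(2n−1) = 7140, giving 2n² − n − 7140 = 0.
The discriminant is 1 + 8·7140 = 57121, and √57121 = 239.
So n = (1 + 239) / 4 = 240/4 = 60.

60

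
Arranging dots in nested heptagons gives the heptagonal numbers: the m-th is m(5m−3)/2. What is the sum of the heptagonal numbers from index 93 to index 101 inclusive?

Σ i(5i−3)/2 = (5Σi² − 3Σi) / 2 over i = 93..101.
Σi = 5151 − 4278 = 873 and Σi² = 348551 − 263810 = 84741.
(5·84741 − 3·873) / 2 = 421086/2 = 210543.

210543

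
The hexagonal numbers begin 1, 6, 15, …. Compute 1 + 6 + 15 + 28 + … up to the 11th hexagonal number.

Σ i(2i−1) = 2Σi² − Σi over i = 1..11.
Σi = 66 and Σi² = 506.
2·506 − 1·66 = 946.

946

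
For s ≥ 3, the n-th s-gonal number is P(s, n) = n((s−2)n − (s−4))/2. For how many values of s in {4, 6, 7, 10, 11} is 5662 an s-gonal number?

s = 4: P(4, 75) = 5625 and P(4, 76) = 5776; 5662 is not s-gonal.
s = 6: P(6, 53) = 5565 and P(6, 54) = 5778; 5662 is not s-gonal.
s = 7: P(7, 47) = 5452 and P(7, 48) = 5688; 5662 is not s-gonal.
s = 10: P(10, 38) = 5662. ✓
s = 11: P(11, 35) = 5390 and P(11, 36) = 5706; 5662 is not s-gonal.
Hits: s ∈ {10} → 1.

1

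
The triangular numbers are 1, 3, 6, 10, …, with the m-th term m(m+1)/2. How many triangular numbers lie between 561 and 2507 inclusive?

38

The n-th triangular number is n(n+1)/2.
Smallest index with value ≥ 561: n = 33 (giving 561).
Largest index with value ≤ 2507: n = 70 (giving 2485).
Indices 33 through 70: 38 terms.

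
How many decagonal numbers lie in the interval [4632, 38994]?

The n-th decagonal number is n(4n−3).
Smallest index with value ≥ 4632: n = 35 (giving 4795).
Largest index with value ≤ 38994: n = 99 (giving 38907).
Indices 35 through 99: 65 terms.

65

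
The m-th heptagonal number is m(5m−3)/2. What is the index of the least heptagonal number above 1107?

Solve n(5n−3)/2 > 1107 for integer n.
The largest n with value ≤ 1107 is 21 (since 1071 ≤ 1107 < 1177), so the first above is n = 22, value 1177.

22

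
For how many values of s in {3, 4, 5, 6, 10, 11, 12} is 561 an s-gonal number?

3

s = 3: P(3, 33) = 561. ✓
s = 4: P(4, 23) = 529 and P(4, 24) = 576; 561 is not s-gonal.
s = 5: P(5, 19) = 532 and P(5, 20) = 590; 561 is not s-gonal.
s = 6: P(6, 17) = 561. ✓
s = 10: P(10, 12) = 540 and P(10, 13) = 637; 561 is not s-gonal.
s = 11: P(11, 11) = 506 and P(11, 12) = 606; 561 is not s-gonal.
s = 12: P(12, 11) = 561. ✓
Hits: s ∈ {3, 6, 12} → 3.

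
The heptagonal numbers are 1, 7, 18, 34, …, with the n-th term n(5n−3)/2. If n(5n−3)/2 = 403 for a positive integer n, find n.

13

Set n(5n−3)/2 = 403, giving 5n² − 3n − 806 = 0.
So n = (3 + 127) / 10 = 130/10 = 13.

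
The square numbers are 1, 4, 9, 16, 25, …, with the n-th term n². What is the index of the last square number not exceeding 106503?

Solve n² ≤ 106503 for integer n.
n = 326 gives 106276 ≤ 106503, while n = 327 gives 106929 > 106503; so the answer is index 326.

326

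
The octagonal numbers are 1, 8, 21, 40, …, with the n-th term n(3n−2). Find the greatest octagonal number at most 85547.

Solve n(3n−2) ≤ 85547 for integer n.
n = 169 gives 85345 ≤ 85547, while n = 170 gives 86360 > 85547; so the answer is 85345.

85345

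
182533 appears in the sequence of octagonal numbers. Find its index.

247

Set n(3n−2) = 182533, giving 3n² − 2n − 182533 = 0.
The discriminant is 4 + 12·182533 = 2190400, and √2190400 = 1480.
So n = (2 + 1480) / 6 = 1482/6 = 247.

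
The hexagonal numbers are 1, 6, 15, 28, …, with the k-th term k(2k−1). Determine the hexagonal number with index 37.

The 37th hexagonal number is n(2n−1) with n = 37.
37·(2·37 − 1) = 37·73 = 2701.

2701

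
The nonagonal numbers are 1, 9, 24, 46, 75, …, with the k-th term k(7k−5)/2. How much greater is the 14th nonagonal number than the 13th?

Consecutive nonagonal numbers differ by 7n − 6: here 7·14 − 6 = 92.

92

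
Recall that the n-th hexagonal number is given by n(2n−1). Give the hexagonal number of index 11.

The 11th hexagonal number is n(2n−1) with n = 11.
11·(2·11 − 1) = 11·21 = 231.

231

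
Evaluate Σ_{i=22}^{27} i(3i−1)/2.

Σ i(3i−1)/2 = (3Σi² − Σi) / 2 over i = 22..27.
Σi = 378 − 231 = 147 and Σi² = 6930 − 3311 = 3619.
(3·3619 − 1·147) / 2 = 10710/2 = 5355.

5355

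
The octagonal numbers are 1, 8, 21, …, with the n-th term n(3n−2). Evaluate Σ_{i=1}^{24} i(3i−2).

14100

Σ i(3i−2) = 3Σi² − 2Σi over i = 1..24.
Σi = 300 and Σi² = 4900.
3·4900 − 2·300 = 14100.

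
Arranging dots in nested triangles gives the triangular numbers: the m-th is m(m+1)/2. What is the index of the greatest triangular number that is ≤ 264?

Solve n(n+1)/2 ≤ 264 for integer n.
n = 22 gives 253 ≤ 264, while n = 23 gives 276 > 264; so the answer is index 22.

22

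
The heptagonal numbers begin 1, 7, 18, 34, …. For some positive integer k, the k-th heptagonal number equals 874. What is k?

19

Set n(5n−3)/2 = 874, giving 5n² − 3n − 1748 = 0.
The discriminant is 9 + 40·874 = 34969, and √34969 = 187.
So n = (3 + 187) / 10 = 190/10 = 19.
Check: 19·(5·19 − 3)/2 = 874. ✓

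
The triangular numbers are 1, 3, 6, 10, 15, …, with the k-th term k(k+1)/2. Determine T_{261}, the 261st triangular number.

34191

The 261st triangular number is n(n+1)/2 with n = 261.
261·262/2 = 68382/2 = 34191.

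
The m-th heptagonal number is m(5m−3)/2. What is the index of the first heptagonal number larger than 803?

Solve n(5n−3)/2 > 803 for integer n.
The largest n with value ≤ 803 is 18 (since 783 ≤ 803 < 874), so the first above is n = 19, value 874.

19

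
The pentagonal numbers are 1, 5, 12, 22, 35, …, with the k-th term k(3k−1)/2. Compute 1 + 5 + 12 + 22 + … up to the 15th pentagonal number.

1800

Σ i(3i−1)/2 = (3Σi² − Σi) / 2 over i = 1..15.
Σi = 120 and Σi² = 1240.
(3·1240 − 1·120) / 2 = 3600/2 = 1800.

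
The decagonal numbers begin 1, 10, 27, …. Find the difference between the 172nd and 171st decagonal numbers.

1369

Consecutive decagonal numbers differ by 8n − 7: here 8·172 − 7 = 1369.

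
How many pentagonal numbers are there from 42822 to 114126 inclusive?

The n-th pentagonal number is n(3n−1)/2.
Smallest index with value ≥ 42822: n = 170 (giving 43265).
Largest index with value ≤ 114126: n = 276 (giving 114126).
Indices 170 through 276: 107 terms.

107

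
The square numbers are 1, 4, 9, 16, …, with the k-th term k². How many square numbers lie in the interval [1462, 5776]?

The n-th square number is n².
Smallest index with value ≥ 1462: n = 39 (giving 1521).
Largest index with value ≤ 5776: n = 76 (giving 5776).
Indices 39 through 76: 38 terms.

38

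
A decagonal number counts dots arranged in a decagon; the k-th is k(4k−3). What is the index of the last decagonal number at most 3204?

28

Solve n(4n−3) ≤ 3204 for integer n.
n = 28 gives 3052 ≤ 3204, while n = 29 gives 3277 > 3204; so the answer is index 28.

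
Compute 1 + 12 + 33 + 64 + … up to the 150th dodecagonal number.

Σ i(5i−4) = 5Σi² − 4Σi over i = 1..150.
Σi = 11325 and Σi² = 1136275.
5·1136275 − 4·11325 = 5636075.

5636075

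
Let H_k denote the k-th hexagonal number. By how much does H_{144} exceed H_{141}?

1707

144·(2·144 − 1) = 41328 and 141·(2·141 − 1) = 39621.
Difference: 41328 − 39621 = 1707.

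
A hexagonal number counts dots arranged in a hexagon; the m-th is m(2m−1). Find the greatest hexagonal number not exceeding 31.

Solve n(2n−1) ≤ 31 for integer n.
n = 4 gives 28 ≤ 31, while n = 5 gives 45 > 31; so the answer is 28.

28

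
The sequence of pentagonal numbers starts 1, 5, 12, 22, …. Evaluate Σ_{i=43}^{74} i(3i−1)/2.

167424

Σ i(3i−1)/2 = (3Σi² − Σi) / 2 over i = 43..74.
Σi = 2775 − 903 = 1872 and Σi² = 137825 − 25585 = 112240.
(3·112240 − 1·1872) / 2 = 334848/2 = 167424.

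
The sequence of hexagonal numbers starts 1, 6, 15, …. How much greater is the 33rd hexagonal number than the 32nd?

129

Consecutive hexagonal numbers differ by 4n − 3: here 4·33 − 3 = 129.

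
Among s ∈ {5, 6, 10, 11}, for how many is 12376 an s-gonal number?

2

s = 5: P(5, 91) = 12376. ✓
s = 6: P(6, 78) = 12090 and P(6, 79) = 12403; 12376 is not s-gonal.
s = 10: P(10, 56) = 12376. ✓
s = 11: P(11, 52) = 11986 and P(11, 53) = 12455; 12376 is not s-gonal.
Hits: s ∈ {5, 10} → 2.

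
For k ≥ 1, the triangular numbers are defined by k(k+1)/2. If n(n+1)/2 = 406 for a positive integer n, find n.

28

Set n(n+1)/2 = 406, giving n² + n − 812 = 0.
The discriminant is 1 + 8·406 = 3249, and √3249 = 57.
So n = (-1 + 57) / 2 = 56/2 = 28.
Check: 28·29/2 = 406. ✓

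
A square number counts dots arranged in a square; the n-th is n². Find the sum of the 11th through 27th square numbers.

6545

Σ_{i=11}^{27} i² = 6930 − 385 = 6545.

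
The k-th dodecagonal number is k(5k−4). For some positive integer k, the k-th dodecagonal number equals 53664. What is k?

104

Set n(5n−4) = 53664, giving 5n² − 4n − 53664 = 0.
So n = (4 + 1036) / 10 = 1040/10 = 104.
Check: 104·(5·104 − 4) = 53664. ✓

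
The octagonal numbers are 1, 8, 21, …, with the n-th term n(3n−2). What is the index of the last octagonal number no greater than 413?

Solve n(3n−2) ≤ 413 for integer n.
n = 12 gives 408 ≤ 413, while n = 13 gives 481 > 413; so the answer is index 12.

12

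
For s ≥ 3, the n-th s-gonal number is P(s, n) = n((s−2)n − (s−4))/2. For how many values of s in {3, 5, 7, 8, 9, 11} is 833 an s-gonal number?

s = 3: P(3, 40) = 820 and P(3, 41) = 861; 833 is not s-gonal.
s = 5: P(5, 23) = 782 and P(5, 24) = 852; 833 is not s-gonal.
s = 7: P(7, 18) = 783 and P(7, 19) = 874; 833 is not s-gonal.
s = 8: P(8, 17) = 833. ✓
s = 9: P(9, 15) = 750 and P(9, 16) = 856; 833 is not s-gonal.
s = 11: P(11, 14) = 833. ✓
Hits: s ∈ {8, 11} → 2.

2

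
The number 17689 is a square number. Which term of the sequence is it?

We need n² = 17689, so n = √17689 = 133.
Check: 133² = 17689. ✓

133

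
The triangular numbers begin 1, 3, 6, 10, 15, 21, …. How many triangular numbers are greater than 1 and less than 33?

6

The n-th triangular number is n(n+1)/2.
Smallest index with value > 1: n = 2 (giving 3).
Largest index with value < 33: n = 7 (giving 28).
Indices 2 through 7: 6 terms.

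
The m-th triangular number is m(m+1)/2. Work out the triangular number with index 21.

The 21st triangular number is n(n+1)/2 with n = 21.
21·22/2 = 462/2 = 231.

231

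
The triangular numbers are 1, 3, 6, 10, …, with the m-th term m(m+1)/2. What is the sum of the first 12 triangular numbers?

364

Σ i(i+1)/2 = (Σi² + Σi) / 2 over i = 1..12.
Σi = 78 and Σi² = 650.
(1·650 + 1·78) / 2 = 728/2 = 364.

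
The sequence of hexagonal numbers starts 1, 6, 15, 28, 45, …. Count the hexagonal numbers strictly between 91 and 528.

The n-th hexagonal number is n(2n−1).
Smallest index with value > 91: n = 8 (giving 120).
Largest index with value < 528: n = 16 (giving 496).
Indices 8 through 16: 9 terms.

9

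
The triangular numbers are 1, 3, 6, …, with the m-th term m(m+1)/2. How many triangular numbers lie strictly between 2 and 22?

The n-th triangular number is n(n+1)/2.
Smallest index with value > 2: n = 2 (giving 3).
Largest index with value < 22: n = 6 (giving 21).
Indices 2 through 6: 5 terms.

5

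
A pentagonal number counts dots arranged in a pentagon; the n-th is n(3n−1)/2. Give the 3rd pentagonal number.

12

The 3rd pentagonal number is n(3n−1)/2 with n = 3.
3·(3·3 − 1)/2 = 3·8/2 = 3·4 = 12.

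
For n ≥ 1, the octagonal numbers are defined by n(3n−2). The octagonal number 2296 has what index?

Set n(3n−2) = 2296, giving 3n² − 2n − 2296 = 0.
The discriminant is 4 + 12·2296 = 27556, and √27556 = 166.
So n = (2 + 166) / 6 = 168/6 = 28.

28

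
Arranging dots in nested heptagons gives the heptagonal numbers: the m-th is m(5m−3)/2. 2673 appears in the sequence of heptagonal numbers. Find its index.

Set n(5n−3)/2 = 2673, giving 5n² − 3n − 5346 = 0.
So n = (3 + 327) / 10 = 330/10 = 33.
Check: 33·(5·33 − 3)/2 = 2673. ✓

33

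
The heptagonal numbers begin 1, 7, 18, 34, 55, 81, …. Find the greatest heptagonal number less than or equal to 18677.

Solve n(5n−3)/2 ≤ 18677 for integer n.
n = 86 gives 18361 ≤ 18677, while n = 87 gives 18792 > 18677; so the answer is 18361.

18361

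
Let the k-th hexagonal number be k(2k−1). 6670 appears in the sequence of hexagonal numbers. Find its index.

Set n(2n−1) = 6670, giving 2n² − n − 6670 = 0.
So n = (1 + 231) / 4 = 232/4 = 58.

58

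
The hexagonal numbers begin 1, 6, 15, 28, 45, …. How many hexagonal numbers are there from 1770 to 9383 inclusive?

The n-th hexagonal number is n(2n−1).
Smallest index with value ≥ 1770: n = 30 (giving 1770).
Largest index with value ≤ 9383: n = 68 (giving 9180).
Indices 30 through 68: 39 terms.

39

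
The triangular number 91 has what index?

13

Set n(n+1)/2 = 91, giving n² + n − 182 = 0.
So n = (-1 + 27) / 2 = 26/2 = 13.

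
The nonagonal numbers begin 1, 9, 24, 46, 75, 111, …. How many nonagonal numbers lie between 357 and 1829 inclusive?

13

The n-th nonagonal number is n(7n−5)/2.
Smallest index with value ≥ 357: n = 11 (giving 396).
Largest index with value ≤ 1829: n = 23 (giving 1794).
Indices 11 through 23: 13 terms.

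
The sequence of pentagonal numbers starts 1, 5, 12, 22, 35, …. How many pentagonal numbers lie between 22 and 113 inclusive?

The n-th pentagonal number is n(3n−1)/2.
Smallest index with value ≥ 22: n = 4 (giving 22).
Largest index with value ≤ 113: n = 8 (giving 92).
Indices 4 through 8: 5 terms.

5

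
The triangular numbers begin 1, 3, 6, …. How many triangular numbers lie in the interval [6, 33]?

5

The n-th triangular number is n(n+1)/2.
Smallest index with value ≥ 6: n = 3 (giving 6).
Largest index with value ≤ 33: n = 7 (giving 28).
Indices 3 through 7: 5 terms.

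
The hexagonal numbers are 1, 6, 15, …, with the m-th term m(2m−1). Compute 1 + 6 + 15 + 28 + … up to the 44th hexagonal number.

57750

Σ i(2i−1) = 2Σi² − Σi over i = 1..44.
Σi = 990 and Σi² = 29370.
2·29370 − 1·990 = 57750.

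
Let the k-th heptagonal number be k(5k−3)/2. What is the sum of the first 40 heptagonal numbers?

54120

Σ i(5i−3)/2 = (5Σi² − 3Σi) / 2 over i = 1..40.
Σi = 820 and Σi² = 22140.
(5·22140 − 3·820) / 2 = 108240/2 = 54120.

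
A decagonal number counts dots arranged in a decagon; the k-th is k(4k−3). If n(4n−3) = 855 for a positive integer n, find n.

Set n(4n−3) = 855, giving 4n² − 3n − 855 = 0.
So n = (3 + 117) / 8 = 120/8 = 15.

15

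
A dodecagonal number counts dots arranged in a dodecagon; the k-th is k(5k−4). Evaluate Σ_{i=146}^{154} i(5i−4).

Σ i(5i−4) = 5Σi² − 4Σi over i = 146..154.
Σi = 11935 − 10585 = 1350 and Σi² = 1229305 − 1026745 = 202560.
5·202560 − 4·1350 = 1007400.

1007400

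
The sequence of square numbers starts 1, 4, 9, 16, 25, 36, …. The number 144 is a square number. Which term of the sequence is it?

12

We need n² = 144, so n = √144 = 12.
Check: 12² = 144. ✓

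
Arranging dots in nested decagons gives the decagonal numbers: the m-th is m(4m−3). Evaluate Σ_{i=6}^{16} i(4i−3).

5401

Σ i(4i−3) = 4Σi² − 3Σi over i = 6..16.
Σi = 136 − 15 = 121 and Σi² = 1496 − 55 = 1441.
4·1441 − 3·121 = 5401.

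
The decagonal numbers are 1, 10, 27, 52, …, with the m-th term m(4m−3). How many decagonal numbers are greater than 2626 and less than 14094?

33

The n-th decagonal number is n(4n−3).
Smallest index with value > 2626: n = 27 (giving 2835).
Largest index with value < 14094: n = 59 (giving 13747).
Indices 27 through 59: 33 terms.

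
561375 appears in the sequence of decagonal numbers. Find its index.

Set n(4n−3) = 561375, giving 4n² − 3n − 561375 = 0.
So n = (3 + 2997) / 8 = 3000/8 = 375.

375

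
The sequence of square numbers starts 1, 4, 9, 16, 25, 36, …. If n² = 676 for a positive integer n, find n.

We need n² = 676, so n = √676 = 26.

26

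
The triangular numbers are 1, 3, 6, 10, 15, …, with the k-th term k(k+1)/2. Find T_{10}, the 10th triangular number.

55

The 10th triangular number is n(n+1)/2 with n = 10.
10·11/2 = 110/2 = 55.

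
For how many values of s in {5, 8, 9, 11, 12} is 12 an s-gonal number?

2

s = 5: P(5, 3) = 12. ✓
s = 8: P(8, 2) = 8 and P(8, 3) = 21; 12 is not s-gonal.
s = 9: P(9, 2) = 9 and P(9, 3) = 24; 12 is not s-gonal.
s = 11: P(11, 2) = 11 and P(11, 3) = 30; 12 is not s-gonal.
s = 12: P(12, 2) = 12. ✓
Hits: s ∈ {5, 12} → 2.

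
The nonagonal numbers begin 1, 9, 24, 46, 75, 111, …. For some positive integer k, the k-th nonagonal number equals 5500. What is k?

Set n(7n−5)/2 = 5500, giving 7n² − 5n − 11000 = 0.
The discriminant is 25 + 56·5500 = 308025, and √308025 = 555.
So n = (5 + 555) / 14 = 560/14 = 40.

40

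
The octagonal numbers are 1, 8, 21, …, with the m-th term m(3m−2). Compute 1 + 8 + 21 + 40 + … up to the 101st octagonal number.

Σ i(3i−2) = 3Σi² − 2Σi over i = 1..101.
Σi = 5151 and Σi² = 348551.
3·348551 − 2·5151 = 1035351.

1035351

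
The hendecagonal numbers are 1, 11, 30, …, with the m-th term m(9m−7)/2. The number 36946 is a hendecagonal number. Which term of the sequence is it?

91

Set n(9n−7)/2 = 36946, giving 9n² − 7n − 73892 = 0.
So n = (7 + 1631) / 18 = 1638/18 = 91.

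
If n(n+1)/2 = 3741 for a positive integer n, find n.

Set n(n+1)/2 = 3741, giving n² + n − 7482 = 0.
So n = (-1 + 173) / 2 = 172/2 = 86.

86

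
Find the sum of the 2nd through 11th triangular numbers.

285

Σ i(i+1)/2 = (Σi² + Σi) / 2 over i = 2..11.
Σi = 66 − 1 = 65 and Σi² = 506 − 1 = 505.
(1·505 + 1·65) / 2 = 570/2 = 285.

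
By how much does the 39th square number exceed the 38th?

77

n² − (n−1)² = 2n − 1, so 39² − 38² = 2·39 − 1 = 77.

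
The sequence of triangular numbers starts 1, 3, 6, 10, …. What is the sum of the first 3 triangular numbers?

10

Σ i(i+1)/2 = (Σi² + Σi) / 2 over i = 1..3.
Σi = 6 and Σi² = 14.
(1·14 + 1·6) / 2 = 20/2 = 10.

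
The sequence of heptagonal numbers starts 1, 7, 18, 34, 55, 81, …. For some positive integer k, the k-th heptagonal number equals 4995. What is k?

45

Set n(5n−3)/2 = 4995, giving 5n² − 3n − 9990 = 0.
The discriminant is 9 + 40·4995 = 199809, and √199809 = 447.
So n = (3 + 447) / 10 = 450/10 = 45.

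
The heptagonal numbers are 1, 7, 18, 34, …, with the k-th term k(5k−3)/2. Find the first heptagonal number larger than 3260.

Solve n(5n−3)/2 > 3260 for integer n.
The largest n with value ≤ 3260 is 36 (since 3186 ≤ 3260 < 3367), so the first above is n = 37, value 3367.

3367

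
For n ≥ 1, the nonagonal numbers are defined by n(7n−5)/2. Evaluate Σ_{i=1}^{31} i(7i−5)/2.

35216

Σ i(7i−5)/2 = (7Σi² − 5Σi) / 2 over i = 1..31.
Σi = 496 and Σi² = 10416.
(7·10416 − 5·496) / 2 = 70432/2 = 35216.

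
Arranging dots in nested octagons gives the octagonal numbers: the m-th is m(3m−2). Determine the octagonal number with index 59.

10325

The 59th octagonal number is n(3n−2) with n = 59.
59·(3·59 − 2) = 59·175 = 10325.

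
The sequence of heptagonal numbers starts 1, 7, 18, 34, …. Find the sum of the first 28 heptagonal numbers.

Σ i(5i−3)/2 = (5Σi² − 3Σi) / 2 over i = 1..28.
Σi = 406 and Σi² = 7714.
(5·7714 − 3·406) / 2 = 37352/2 = 18676.

18676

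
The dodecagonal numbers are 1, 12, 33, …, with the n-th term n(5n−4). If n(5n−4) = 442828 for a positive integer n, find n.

Set n(5n−4) = 442828, giving 5n² − 4n − 442828 = 0.
The discriminant is 16 + 20·442828 = 8856576, and √8856576 = 2976.
So n = (4 + 2976) / 10 = 2980/10 = 298.

298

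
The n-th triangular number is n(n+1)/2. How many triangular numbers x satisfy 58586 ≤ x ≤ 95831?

96

The n-th triangular number is n(n+1)/2.
Smallest index with value ≥ 58586: n = 342 (giving 58653).
Largest index with value ≤ 95831: n = 437 (giving 95703).
Indices 342 through 437: 96 terms.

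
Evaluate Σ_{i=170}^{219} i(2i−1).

Σ i(2i−1) = 2Σi² − Σi over i = 170..219.
Σi = 24090 − 14365 = 9725 and Σi² = 3525170 − 1623245 = 1901925.
2·1901925 − 1·9725 = 3794125.

3794125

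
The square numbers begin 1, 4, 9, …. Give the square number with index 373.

373² = 139129.

139129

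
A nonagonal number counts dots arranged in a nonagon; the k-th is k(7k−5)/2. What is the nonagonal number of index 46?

7291

The 46th nonagonal number is n(7n−5)/2 with n = 46.
46·(7·46 − 5)/2 = 46·317/2 = 7291.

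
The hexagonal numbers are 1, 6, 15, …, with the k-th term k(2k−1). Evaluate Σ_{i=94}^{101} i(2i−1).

Σ i(2i−1) = 2Σi² − Σi over i = 94..101.
Σi = 5151 − 4371 = 780 and Σi² = 348551 − 272459 = 76092.
2·76092 − 1·780 = 151404.

151404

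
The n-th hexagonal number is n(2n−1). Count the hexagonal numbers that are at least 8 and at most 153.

The n-th hexagonal number is n(2n−1).
Smallest index with value ≥ 8: n = 3 (giving 15).
Largest index with value ≤ 153: n = 9 (giving 153).
Indices 3 through 9: 7 terms.

7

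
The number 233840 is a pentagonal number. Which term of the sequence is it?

395

Set n(3n−1)/2 = 233840, giving 3n² − n − 467680 = 0.
The discriminant is 1 + 24·233840 = 5612161, and √5612161 = 2369.
So n = (1 + 2369) / 6 = 2370/6 = 395.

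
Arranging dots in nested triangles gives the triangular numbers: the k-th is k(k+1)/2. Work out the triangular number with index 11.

11·12/2 = 132/2 = 66.

66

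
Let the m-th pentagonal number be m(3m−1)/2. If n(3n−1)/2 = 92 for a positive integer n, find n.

8

Set n(3n−1)/2 = 92, giving 3n² − n − 184 = 0.
The discriminant is 1 + 24·92 = 2209, and √2209 = 47.
So n = (1 + 47) / 6 = 48/6 = 8.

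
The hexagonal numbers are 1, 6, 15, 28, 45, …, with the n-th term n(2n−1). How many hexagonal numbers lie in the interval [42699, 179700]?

154

The n-th hexagonal number is n(2n−1).
Smallest index with value ≥ 42699: n = 147 (giving 43071).
Largest index with value ≤ 179700: n = 300 (giving 179700).
Indices 147 through 300: 154 terms.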